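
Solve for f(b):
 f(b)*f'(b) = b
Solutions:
 f(b) = -sqrt(C1 + b^2)
 f(b) = sqrt(C1 + b^2)


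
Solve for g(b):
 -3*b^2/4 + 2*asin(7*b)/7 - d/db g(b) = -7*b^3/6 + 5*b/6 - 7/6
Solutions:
 g(b) = C1 + 7*b^4/24 - b^3/4 - 5*b^2/12 + 2*b*asin(7*b)/7 + 7*b/6 + 2*sqrt(1 - 49*b^2)/49


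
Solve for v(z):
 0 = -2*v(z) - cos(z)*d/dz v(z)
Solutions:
 v(z) = C1*(sin(z) - 1)/(sin(z) + 1)


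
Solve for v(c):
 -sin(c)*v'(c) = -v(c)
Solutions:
 v(c) = C1*sqrt(cos(c) - 1)/sqrt(cos(c) + 1)


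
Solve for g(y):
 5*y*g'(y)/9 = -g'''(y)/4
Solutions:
 g(y) = C1 + Integral(C2*airyai(-60^(1/3)*y/3) + C3*airybi(-60^(1/3)*y/3), y)


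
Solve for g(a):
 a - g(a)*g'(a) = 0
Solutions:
 g(a) = -sqrt(C1 + a^2)
 g(a) = sqrt(C1 + a^2)


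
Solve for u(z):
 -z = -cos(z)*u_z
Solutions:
 u(z) = C1 + Integral(z/cos(z), z)


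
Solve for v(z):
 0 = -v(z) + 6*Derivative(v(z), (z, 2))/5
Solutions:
 v(z) = C1*exp(-sqrt(30)*z/6) + C2*exp(sqrt(30)*z/6)


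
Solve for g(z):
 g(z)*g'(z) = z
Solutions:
 g(z) = -sqrt(C1 + z^2)
 g(z) = sqrt(C1 + z^2)


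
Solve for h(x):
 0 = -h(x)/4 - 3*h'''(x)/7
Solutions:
 h(x) = C3*exp(x*(-126^(1/3) + 3*14^(1/3)*3^(2/3))/24)*sin(14^(1/3)*3^(1/6)*x/4) + C4*exp(x*(-126^(1/3) + 3*14^(1/3)*3^(2/3))/24)*cos(14^(1/3)*3^(1/6)*x/4) + C5*exp(-x*(126^(1/3) + 3*14^(1/3)*3^(2/3))/24) + (C1*sin(14^(1/3)*3^(1/6)*x/4) + C2*cos(14^(1/3)*3^(1/6)*x/4))*exp(126^(1/3)*x/12)


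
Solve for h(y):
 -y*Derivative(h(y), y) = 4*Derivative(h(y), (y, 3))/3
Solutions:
 h(y) = C1 + Integral(C2*airyai(-6^(1/3)*y/2) + C3*airybi(-6^(1/3)*y/2), y)


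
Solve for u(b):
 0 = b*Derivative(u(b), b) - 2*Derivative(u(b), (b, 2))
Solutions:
 u(b) = C1 + C2*erfi(b/2)


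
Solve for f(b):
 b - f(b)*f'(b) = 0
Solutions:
 f(b) = -sqrt(C1 + b^2)
 f(b) = sqrt(C1 + b^2)


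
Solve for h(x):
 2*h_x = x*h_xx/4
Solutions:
 h(x) = C1 + C2*x^9


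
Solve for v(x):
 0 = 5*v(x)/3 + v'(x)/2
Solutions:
 v(x) = C1*exp(-10*x/3)


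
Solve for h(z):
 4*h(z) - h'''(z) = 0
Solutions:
 h(z) = C3*exp(2^(2/3)*z) + (C1*sin(2^(2/3)*sqrt(3)*z/2) + C2*cos(2^(2/3)*sqrt(3)*z/2))*exp(-2^(2/3)*z/2)


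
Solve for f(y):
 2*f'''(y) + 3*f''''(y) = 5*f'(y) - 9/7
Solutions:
 f(y) = C1 + C4*exp(y) + 9*y/35 + (C2*sin(sqrt(35)*y/6) + C3*cos(sqrt(35)*y/6))*exp(-5*y/6)


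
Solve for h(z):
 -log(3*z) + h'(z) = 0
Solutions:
 h(z) = C1 + z*log(z) - z + z*log(3)


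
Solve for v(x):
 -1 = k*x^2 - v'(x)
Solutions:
 v(x) = C1 + k*x^3/3 + x


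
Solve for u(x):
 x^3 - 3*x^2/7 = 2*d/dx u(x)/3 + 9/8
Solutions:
 u(x) = C1 + 3*x^4/8 - 3*x^3/14 - 27*x/16


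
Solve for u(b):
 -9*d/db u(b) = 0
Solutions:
 u(b) = C1


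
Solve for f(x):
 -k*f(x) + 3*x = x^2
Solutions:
 f(x) = x*(3 - x)/k


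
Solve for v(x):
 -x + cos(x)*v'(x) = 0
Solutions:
 v(x) = C1 + Integral(x/cos(x), x)


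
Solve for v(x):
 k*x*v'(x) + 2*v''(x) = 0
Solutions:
 v(x) = Piecewise((-sqrt(pi)*C1*erf(sqrt(k)*x/2)/sqrt(k) - C2, (k > 0) | (k < 0)), (-C1*x - C2, True))


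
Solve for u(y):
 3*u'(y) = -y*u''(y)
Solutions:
 u(y) = C1 + C2/y^2


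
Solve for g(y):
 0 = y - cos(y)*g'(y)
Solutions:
 g(y) = C1 + Integral(y/cos(y), y)


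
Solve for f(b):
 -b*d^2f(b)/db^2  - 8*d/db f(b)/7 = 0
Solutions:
 f(b) = C1 + C2/b^(1/7)


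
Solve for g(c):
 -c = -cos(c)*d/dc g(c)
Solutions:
 g(c) = C1 + Integral(c/cos(c), c)


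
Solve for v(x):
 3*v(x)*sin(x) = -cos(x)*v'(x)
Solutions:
 v(x) = C1*cos(x)^3


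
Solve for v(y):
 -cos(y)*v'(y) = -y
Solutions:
 v(y) = C1 + Integral(y/cos(y), y)


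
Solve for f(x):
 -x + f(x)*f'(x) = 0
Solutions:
 f(x) = -sqrt(C1 + x^2)
 f(x) = sqrt(C1 + x^2)


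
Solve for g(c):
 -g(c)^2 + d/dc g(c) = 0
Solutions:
 g(c) = -1/(C1 + c)


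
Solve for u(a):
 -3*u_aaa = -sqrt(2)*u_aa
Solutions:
 u(a) = C1 + C2*a + C3*exp(sqrt(2)*a/3)


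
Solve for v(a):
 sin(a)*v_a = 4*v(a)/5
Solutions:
 v(a) = C1*(cos(a) - 1)^(2/5)/(cos(a) + 1)^(2/5)


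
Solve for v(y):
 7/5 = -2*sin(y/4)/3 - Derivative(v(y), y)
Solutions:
 v(y) = C1 - 7*y/5 + 8*cos(y/4)/3


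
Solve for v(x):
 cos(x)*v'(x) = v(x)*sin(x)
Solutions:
 v(x) = C1/cos(x)


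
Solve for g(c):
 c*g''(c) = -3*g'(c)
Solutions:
 g(c) = C1 + C2/c^2


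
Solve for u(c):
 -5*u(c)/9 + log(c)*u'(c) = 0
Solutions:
 u(c) = C1*exp(5*li(c)/9)


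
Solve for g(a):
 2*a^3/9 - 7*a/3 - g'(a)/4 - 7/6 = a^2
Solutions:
 g(a) = C1 + 2*a^4/9 - 4*a^3/3 - 14*a^2/3 - 14*a/3


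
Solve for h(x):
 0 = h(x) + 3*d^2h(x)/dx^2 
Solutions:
 h(x) = C1*sin(sqrt(3)*x/3) + C2*cos(sqrt(3)*x/3)


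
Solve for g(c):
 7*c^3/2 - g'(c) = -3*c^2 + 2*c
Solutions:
 g(c) = C1 + 7*c^4/8 + c^3 - c^2


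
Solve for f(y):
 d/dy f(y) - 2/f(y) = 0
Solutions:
 f(y) = -sqrt(C1 + 4*y)
 f(y) = sqrt(C1 + 4*y)


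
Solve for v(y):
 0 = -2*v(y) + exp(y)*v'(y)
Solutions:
 v(y) = C1*exp(-2*exp(-y))


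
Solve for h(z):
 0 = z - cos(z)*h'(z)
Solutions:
 h(z) = C1 + Integral(z/cos(z), z)


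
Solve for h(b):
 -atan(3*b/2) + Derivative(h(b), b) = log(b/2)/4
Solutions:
 h(b) = C1 + b*log(b)/4 + b*atan(3*b/2) - b/4 - b*log(2)/4 - log(9*b^2 + 4)/3


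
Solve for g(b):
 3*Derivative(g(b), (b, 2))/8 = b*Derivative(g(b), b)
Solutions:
 g(b) = C1 + C2*erfi(2*sqrt(3)*b/3)


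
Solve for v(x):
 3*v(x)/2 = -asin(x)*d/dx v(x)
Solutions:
 v(x) = C1*exp(-3*Integral(1/asin(x), x)/2)


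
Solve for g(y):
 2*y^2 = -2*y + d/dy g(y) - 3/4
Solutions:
 g(y) = C1 + 2*y^3/3 + y^2 + 3*y/4


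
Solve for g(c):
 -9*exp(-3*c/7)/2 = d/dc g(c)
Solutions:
 g(c) = C1 + 21*exp(-3*c/7)/2


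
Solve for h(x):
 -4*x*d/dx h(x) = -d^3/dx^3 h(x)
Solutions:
 h(x) = C1 + Integral(C2*airyai(2^(2/3)*x) + C3*airybi(2^(2/3)*x), x)


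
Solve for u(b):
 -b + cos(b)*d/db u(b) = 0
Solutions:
 u(b) = C1 + Integral(b/cos(b), b)


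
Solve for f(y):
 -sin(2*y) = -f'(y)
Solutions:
 f(y) = C1 - cos(2*y)/2


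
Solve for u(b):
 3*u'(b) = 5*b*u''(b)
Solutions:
 u(b) = C1 + C2*b^(8/5)


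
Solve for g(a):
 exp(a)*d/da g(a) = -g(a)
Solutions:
 g(a) = C1*exp(exp(-a))


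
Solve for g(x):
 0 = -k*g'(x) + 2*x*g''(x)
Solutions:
 g(x) = C1 + x^(re(k)/2 + 1)*(C2*sin(log(x)*Abs(im(k))/2) + C3*cos(log(x)*im(k)/2))


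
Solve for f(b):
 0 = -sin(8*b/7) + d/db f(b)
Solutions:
 f(b) = C1 - 7*cos(8*b/7)/8


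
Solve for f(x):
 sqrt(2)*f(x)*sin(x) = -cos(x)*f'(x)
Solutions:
 f(x) = C1*cos(x)^(sqrt(2))


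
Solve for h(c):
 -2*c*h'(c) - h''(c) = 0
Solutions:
 h(c) = C1 + C2*erf(c)


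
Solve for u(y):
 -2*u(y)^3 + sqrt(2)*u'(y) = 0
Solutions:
 u(y) = -sqrt(2)*sqrt(-1/(C1 + sqrt(2)*y))/2
 u(y) = sqrt(2)*sqrt(-1/(C1 + sqrt(2)*y))/2


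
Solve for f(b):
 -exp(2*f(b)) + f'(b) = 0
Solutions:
 f(b) = log(-sqrt(-1/(C1 + b))) - log(2)/2
 f(b) = log(-1/(C1 + b))/2 - log(2)/2


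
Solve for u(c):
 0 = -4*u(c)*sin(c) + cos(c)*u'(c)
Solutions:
 u(c) = C1/cos(c)^4


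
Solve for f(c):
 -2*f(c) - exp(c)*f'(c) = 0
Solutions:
 f(c) = C1*exp(2*exp(-c))


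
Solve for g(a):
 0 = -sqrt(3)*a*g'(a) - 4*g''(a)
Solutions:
 g(a) = C1 + C2*erf(sqrt(2)*3^(1/4)*a/4)


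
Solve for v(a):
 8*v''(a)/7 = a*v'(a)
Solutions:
 v(a) = C1 + C2*erfi(sqrt(7)*a/4)


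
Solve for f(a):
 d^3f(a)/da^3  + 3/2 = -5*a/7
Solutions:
 f(a) = C1 + C2*a + C3*a^2 - 5*a^4/168 - a^3/4


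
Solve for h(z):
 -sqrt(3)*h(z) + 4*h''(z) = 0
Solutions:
 h(z) = C1*exp(-3^(1/4)*z/2) + C2*exp(3^(1/4)*z/2)


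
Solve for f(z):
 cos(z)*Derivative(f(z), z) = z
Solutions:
 f(z) = C1 + Integral(z/cos(z), z)


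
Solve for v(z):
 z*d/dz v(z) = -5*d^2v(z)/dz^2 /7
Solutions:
 v(z) = C1 + C2*erf(sqrt(70)*z/10)


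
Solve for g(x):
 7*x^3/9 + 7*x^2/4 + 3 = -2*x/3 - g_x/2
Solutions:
 g(x) = C1 - 7*x^4/18 - 7*x^3/6 - 2*x^2/3 - 6*x


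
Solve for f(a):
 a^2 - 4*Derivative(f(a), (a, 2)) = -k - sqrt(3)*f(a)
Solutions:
 f(a) = C1*exp(-3^(1/4)*a/2) + C2*exp(3^(1/4)*a/2) - sqrt(3)*a^2/3 - sqrt(3)*k/3 - 8/3


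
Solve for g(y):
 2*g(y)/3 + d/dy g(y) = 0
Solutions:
 g(y) = C1*exp(-2*y/3)


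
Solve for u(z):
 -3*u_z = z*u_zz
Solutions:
 u(z) = C1 + C2/z^2


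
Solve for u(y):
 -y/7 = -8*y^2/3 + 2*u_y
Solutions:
 u(y) = C1 + 4*y^3/9 - y^2/28


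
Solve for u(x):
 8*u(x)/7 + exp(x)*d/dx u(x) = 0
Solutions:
 u(x) = C1*exp(8*exp(-x)/7)


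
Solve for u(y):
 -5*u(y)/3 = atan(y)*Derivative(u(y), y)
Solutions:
 u(y) = C1*exp(-5*Integral(1/atan(y), y)/3)


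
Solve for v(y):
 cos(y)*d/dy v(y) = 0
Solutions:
 v(y) = C1


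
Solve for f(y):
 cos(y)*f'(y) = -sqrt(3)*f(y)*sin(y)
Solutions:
 f(y) = C1*cos(y)^(sqrt(3))


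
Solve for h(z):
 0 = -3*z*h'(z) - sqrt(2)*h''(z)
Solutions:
 h(z) = C1 + C2*erf(2^(1/4)*sqrt(3)*z/2)


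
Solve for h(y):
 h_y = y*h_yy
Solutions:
 h(y) = C1 + C2*y^2


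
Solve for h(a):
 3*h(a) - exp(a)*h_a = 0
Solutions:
 h(a) = C1*exp(-3*exp(-a))


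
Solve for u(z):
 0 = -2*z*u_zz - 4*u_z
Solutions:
 u(z) = C1 + C2/z


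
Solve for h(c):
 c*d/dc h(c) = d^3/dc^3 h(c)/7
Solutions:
 h(c) = C1 + Integral(C2*airyai(7^(1/3)*c) + C3*airybi(7^(1/3)*c), c)


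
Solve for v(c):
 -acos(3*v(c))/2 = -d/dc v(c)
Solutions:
 Integral(1/acos(3*_y), (_y, v(c))) = C1 + c/2


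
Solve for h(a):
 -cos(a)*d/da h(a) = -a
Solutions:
 h(a) = C1 + Integral(a/cos(a), a)


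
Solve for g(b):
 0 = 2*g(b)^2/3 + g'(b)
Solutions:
 g(b) = 3/(C1 + 2*b)


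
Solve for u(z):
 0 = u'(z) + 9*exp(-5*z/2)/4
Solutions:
 u(z) = C1 + 9*exp(-5*z/2)/10


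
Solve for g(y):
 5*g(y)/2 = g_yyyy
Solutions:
 g(y) = C1*exp(-2^(3/4)*5^(1/4)*y/2) + C2*exp(2^(3/4)*5^(1/4)*y/2) + C3*sin(2^(3/4)*5^(1/4)*y/2) + C4*cos(2^(3/4)*5^(1/4)*y/2)


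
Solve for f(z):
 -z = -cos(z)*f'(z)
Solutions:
 f(z) = C1 + Integral(z/cos(z), z)


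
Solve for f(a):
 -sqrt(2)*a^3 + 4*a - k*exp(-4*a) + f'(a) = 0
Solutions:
 f(a) = C1 + sqrt(2)*a^4/4 - 2*a^2 - k*exp(-4*a)/4


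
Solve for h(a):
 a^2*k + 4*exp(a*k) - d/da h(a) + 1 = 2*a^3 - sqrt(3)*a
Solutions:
 h(a) = C1 - a^4/2 + a^3*k/3 + sqrt(3)*a^2/2 + a + 4*exp(a*k)/k


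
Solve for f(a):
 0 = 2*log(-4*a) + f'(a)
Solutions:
 f(a) = C1 - 2*a*log(-a) + 2*a*(1 - 2*log(2))


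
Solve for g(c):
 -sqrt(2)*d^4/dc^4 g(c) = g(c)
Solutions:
 g(c) = (C1*sin(2^(3/8)*c/2) + C2*cos(2^(3/8)*c/2))*exp(-2^(3/8)*c/2) + (C3*sin(2^(3/8)*c/2) + C4*cos(2^(3/8)*c/2))*exp(2^(3/8)*c/2)


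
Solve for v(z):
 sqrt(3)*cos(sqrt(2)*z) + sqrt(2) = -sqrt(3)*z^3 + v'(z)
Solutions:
 v(z) = C1 + sqrt(3)*z^4/4 + sqrt(2)*z + sqrt(6)*sin(sqrt(2)*z)/2


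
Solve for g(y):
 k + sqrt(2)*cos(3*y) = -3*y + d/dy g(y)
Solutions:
 g(y) = C1 + k*y + 3*y^2/2 + sqrt(2)*sin(3*y)/3


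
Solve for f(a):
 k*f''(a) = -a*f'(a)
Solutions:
 f(a) = C1 + C2*sqrt(k)*erf(sqrt(2)*a*sqrt(1/k)/2)


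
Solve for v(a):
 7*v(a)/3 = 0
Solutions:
 v(a) = 0


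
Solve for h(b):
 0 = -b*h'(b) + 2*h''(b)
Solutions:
 h(b) = C1 + C2*erfi(b/2)


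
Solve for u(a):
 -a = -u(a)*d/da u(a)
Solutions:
 u(a) = -sqrt(C1 + a^2)
 u(a) = sqrt(C1 + a^2)


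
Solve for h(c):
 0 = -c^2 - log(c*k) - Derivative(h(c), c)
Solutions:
 h(c) = C1 - c^3/3 - c*log(c*k) + c


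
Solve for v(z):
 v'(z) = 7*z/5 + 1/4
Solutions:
 v(z) = C1 + 7*z^2/10 + z/4


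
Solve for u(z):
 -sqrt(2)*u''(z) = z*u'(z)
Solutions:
 u(z) = C1 + C2*erf(2^(1/4)*z/2)


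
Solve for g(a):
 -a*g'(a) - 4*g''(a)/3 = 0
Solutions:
 g(a) = C1 + C2*erf(sqrt(6)*a/4)


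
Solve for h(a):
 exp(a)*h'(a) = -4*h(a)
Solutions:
 h(a) = C1*exp(4*exp(-a))


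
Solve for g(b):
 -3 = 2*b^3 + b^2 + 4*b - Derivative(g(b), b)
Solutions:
 g(b) = C1 + b^4/2 + b^3/3 + 2*b^2 + 3*b


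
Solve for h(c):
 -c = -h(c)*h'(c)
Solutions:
 h(c) = -sqrt(C1 + c^2)
 h(c) = sqrt(C1 + c^2)


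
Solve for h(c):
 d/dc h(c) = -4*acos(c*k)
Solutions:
 h(c) = C1 - 4*Piecewise((c*acos(c*k) - sqrt(-c^2*k^2 + 1)/k, Ne(k, 0)), (pi*c/2, True))


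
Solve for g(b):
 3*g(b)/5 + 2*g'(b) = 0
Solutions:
 g(b) = C1*exp(-3*b/10)


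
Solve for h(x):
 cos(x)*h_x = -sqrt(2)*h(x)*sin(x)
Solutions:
 h(x) = C1*cos(x)^(sqrt(2))


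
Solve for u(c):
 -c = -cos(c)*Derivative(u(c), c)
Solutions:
 u(c) = C1 + Integral(c/cos(c), c)


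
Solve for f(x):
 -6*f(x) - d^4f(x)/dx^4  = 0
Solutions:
 f(x) = (C1*sin(2^(3/4)*3^(1/4)*x/2) + C2*cos(2^(3/4)*3^(1/4)*x/2))*exp(-2^(3/4)*3^(1/4)*x/2) + (C3*sin(2^(3/4)*3^(1/4)*x/2) + C4*cos(2^(3/4)*3^(1/4)*x/2))*exp(2^(3/4)*3^(1/4)*x/2)


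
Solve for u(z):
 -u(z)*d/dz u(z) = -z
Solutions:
 u(z) = -sqrt(C1 + z^2)
 u(z) = sqrt(C1 + z^2)


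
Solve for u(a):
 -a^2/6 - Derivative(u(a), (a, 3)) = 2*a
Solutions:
 u(a) = C1 + C2*a + C3*a^2 - a^5/360 - a^4/12


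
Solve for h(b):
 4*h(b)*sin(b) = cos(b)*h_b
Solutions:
 h(b) = C1/cos(b)^4


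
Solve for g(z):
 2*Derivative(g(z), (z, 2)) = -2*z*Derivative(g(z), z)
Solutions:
 g(z) = C1 + C2*erf(sqrt(2)*z/2)


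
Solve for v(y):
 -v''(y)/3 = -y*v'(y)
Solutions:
 v(y) = C1 + C2*erfi(sqrt(6)*y/2)


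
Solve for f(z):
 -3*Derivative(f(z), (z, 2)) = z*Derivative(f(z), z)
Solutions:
 f(z) = C1 + C2*erf(sqrt(6)*z/6)


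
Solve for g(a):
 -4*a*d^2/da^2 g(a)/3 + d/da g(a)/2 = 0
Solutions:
 g(a) = C1 + C2*a^(11/8)


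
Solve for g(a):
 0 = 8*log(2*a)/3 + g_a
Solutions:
 g(a) = C1 - 8*a*log(a)/3 - 8*a*log(2)/3 + 8*a/3


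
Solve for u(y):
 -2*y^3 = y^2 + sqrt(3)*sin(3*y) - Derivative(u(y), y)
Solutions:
 u(y) = C1 + y^4/2 + y^3/3 - sqrt(3)*cos(3*y)/3


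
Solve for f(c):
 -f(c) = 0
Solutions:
 f(c) = 0


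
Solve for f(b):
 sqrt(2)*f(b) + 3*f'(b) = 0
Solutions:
 f(b) = C1*exp(-sqrt(2)*b/3)


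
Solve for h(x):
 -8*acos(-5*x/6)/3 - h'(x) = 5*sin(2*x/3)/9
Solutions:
 h(x) = C1 - 8*x*acos(-5*x/6)/3 - 8*sqrt(36 - 25*x^2)/15 + 5*cos(2*x/3)/6


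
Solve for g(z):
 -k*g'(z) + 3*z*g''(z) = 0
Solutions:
 g(z) = C1 + z^(re(k)/3 + 1)*(C2*sin(log(z)*Abs(im(k))/3) + C3*cos(log(z)*im(k)/3))


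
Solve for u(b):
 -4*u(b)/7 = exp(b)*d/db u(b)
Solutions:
 u(b) = C1*exp(4*exp(-b)/7)


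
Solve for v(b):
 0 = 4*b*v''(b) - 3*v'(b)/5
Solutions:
 v(b) = C1 + C2*b^(23/20)


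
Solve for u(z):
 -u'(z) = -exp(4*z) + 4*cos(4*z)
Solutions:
 u(z) = C1 + exp(4*z)/4 - sin(4*z)


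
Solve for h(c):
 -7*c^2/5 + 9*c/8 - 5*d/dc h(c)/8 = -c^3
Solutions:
 h(c) = C1 + 2*c^4/5 - 56*c^3/75 + 9*c^2/10


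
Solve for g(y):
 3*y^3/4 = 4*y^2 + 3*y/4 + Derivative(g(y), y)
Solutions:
 g(y) = C1 + 3*y^4/16 - 4*y^3/3 - 3*y^2/8


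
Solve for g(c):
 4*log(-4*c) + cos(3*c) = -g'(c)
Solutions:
 g(c) = C1 - 4*c*log(-c) - 8*c*log(2) + 4*c - sin(3*c)/3


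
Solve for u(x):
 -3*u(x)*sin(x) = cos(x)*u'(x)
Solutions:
 u(x) = C1*cos(x)^3


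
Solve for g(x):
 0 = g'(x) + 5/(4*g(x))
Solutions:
 g(x) = -sqrt(C1 - 10*x)/2
 g(x) = sqrt(C1 - 10*x)/2


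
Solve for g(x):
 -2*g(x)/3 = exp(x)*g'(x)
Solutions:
 g(x) = C1*exp(2*exp(-x)/3)


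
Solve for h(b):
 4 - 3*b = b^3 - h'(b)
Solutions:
 h(b) = C1 + b^4/4 + 3*b^2/2 - 4*b


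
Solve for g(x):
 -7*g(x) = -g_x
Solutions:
 g(x) = C1*exp(7*x)


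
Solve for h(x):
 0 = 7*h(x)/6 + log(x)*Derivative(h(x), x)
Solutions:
 h(x) = C1*exp(-7*li(x)/6)


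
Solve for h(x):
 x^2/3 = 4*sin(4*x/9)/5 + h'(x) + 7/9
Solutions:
 h(x) = C1 + x^3/9 - 7*x/9 + 9*cos(4*x/9)/5


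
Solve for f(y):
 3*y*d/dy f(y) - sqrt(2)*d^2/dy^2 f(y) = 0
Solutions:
 f(y) = C1 + C2*erfi(2^(1/4)*sqrt(3)*y/2)


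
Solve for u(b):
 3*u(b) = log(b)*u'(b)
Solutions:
 u(b) = C1*exp(3*li(b))


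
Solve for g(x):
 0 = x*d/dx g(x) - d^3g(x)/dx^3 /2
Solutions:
 g(x) = C1 + Integral(C2*airyai(2^(1/3)*x) + C3*airybi(2^(1/3)*x), x)


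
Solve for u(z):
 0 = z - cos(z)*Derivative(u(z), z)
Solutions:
 u(z) = C1 + Integral(z/cos(z), z)


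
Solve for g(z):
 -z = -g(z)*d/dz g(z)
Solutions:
 g(z) = -sqrt(C1 + z^2)
 g(z) = sqrt(C1 + z^2)


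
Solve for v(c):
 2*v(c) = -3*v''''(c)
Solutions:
 v(c) = (C1*sin(6^(3/4)*c/6) + C2*cos(6^(3/4)*c/6))*exp(-6^(3/4)*c/6) + (C3*sin(6^(3/4)*c/6) + C4*cos(6^(3/4)*c/6))*exp(6^(3/4)*c/6)


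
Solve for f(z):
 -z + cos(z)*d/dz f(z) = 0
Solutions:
 f(z) = C1 + Integral(z/cos(z), z)


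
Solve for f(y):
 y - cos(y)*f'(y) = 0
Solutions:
 f(y) = C1 + Integral(y/cos(y), y)


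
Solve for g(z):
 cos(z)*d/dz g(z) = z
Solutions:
 g(z) = C1 + Integral(z/cos(z), z)


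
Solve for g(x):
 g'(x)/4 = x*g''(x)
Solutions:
 g(x) = C1 + C2*x^(5/4)


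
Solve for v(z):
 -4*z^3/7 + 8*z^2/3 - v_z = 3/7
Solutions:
 v(z) = C1 - z^4/7 + 8*z^3/9 - 3*z/7


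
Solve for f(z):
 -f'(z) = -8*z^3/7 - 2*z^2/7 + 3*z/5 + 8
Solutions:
 f(z) = C1 + 2*z^4/7 + 2*z^3/21 - 3*z^2/10 - 8*z


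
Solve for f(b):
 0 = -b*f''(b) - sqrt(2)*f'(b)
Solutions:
 f(b) = C1 + C2*b^(1 - sqrt(2))


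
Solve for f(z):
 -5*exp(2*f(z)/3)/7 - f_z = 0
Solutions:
 f(z) = 3*log(-sqrt(-1/(C1 - 5*z))) - 3*log(2) + 3*log(42)/2
 f(z) = 3*log(-1/(C1 - 5*z))/2 - 3*log(2) + 3*log(42)/2


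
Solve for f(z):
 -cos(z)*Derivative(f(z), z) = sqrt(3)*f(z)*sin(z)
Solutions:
 f(z) = C1*cos(z)^(sqrt(3))


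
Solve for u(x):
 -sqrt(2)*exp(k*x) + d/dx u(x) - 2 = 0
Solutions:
 u(x) = C1 + 2*x + sqrt(2)*exp(k*x)/k


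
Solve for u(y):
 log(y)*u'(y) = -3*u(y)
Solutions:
 u(y) = C1*exp(-3*li(y))


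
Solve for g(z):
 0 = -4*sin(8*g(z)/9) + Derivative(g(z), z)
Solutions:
 -4*z + 9*log(cos(8*g(z)/9) - 1)/16 - 9*log(cos(8*g(z)/9) + 1)/16 = C1


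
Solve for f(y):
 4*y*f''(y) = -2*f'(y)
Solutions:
 f(y) = C1 + C2*sqrt(y)


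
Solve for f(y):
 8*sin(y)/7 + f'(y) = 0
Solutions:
 f(y) = C1 + 8*cos(y)/7


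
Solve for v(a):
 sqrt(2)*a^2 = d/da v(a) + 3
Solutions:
 v(a) = C1 + sqrt(2)*a^3/3 - 3*a


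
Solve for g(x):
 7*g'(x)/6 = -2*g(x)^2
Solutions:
 g(x) = 7/(C1 + 12*x)


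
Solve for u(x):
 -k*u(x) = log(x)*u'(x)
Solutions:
 u(x) = C1*exp(-k*li(x))


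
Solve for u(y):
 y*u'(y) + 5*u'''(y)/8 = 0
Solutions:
 u(y) = C1 + Integral(C2*airyai(-2*5^(2/3)*y/5) + C3*airybi(-2*5^(2/3)*y/5), y)


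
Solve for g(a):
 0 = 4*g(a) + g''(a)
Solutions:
 g(a) = C1*sin(2*a) + C2*cos(2*a)


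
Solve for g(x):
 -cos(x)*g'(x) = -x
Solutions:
 g(x) = C1 + Integral(x/cos(x), x)


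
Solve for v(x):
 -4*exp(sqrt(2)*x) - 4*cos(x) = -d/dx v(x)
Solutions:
 v(x) = C1 + 2*sqrt(2)*exp(sqrt(2)*x) + 4*sin(x)


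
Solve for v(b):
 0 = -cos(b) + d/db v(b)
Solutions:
 v(b) = C1 + sin(b)


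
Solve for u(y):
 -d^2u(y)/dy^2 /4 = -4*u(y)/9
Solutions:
 u(y) = C1*exp(-4*y/3) + C2*exp(4*y/3)


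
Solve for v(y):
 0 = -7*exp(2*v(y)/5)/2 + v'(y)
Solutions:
 v(y) = 5*log(-sqrt(-1/(C1 + 7*y))) + 5*log(5)/2
 v(y) = 5*log(-1/(C1 + 7*y))/2 + 5*log(5)/2


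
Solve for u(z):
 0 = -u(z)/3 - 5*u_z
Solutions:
 u(z) = C1*exp(-z/15)


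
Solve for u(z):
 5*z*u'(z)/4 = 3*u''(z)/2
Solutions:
 u(z) = C1 + C2*erfi(sqrt(15)*z/6)


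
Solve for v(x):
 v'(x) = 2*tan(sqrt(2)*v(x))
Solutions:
 v(x) = sqrt(2)*(pi - asin(C1*exp(2*sqrt(2)*x)))/2
 v(x) = sqrt(2)*asin(C1*exp(2*sqrt(2)*x))/2


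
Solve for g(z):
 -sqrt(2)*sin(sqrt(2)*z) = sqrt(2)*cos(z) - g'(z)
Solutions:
 g(z) = C1 + sqrt(2)*sin(z) - cos(sqrt(2)*z)


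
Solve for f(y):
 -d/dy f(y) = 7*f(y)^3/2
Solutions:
 f(y) = -sqrt(-1/(C1 - 7*y))
 f(y) = sqrt(-1/(C1 - 7*y))


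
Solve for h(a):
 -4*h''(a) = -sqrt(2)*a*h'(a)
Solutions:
 h(a) = C1 + C2*erfi(2^(3/4)*a/4)


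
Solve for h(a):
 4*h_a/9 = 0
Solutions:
 h(a) = C1


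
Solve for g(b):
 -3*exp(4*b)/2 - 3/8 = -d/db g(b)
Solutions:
 g(b) = C1 + 3*b/8 + 3*exp(4*b)/8


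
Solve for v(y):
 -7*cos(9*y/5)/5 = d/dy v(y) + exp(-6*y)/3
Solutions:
 v(y) = C1 - 7*sin(9*y/5)/9 + exp(-6*y)/18


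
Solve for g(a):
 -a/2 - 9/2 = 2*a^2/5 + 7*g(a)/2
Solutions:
 g(a) = -4*a^2/35 - a/7 - 9/7


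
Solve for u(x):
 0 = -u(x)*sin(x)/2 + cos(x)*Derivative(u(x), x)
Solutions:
 u(x) = C1/sqrt(cos(x))


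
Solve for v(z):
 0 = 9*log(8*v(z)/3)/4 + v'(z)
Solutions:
 4*Integral(1/(log(_y) - log(3) + 3*log(2)), (_y, v(z)))/9 = C1 - z


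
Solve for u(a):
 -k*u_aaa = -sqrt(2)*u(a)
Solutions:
 u(a) = C1*exp(2^(1/6)*a*(1/k)^(1/3)) + C2*exp(2^(1/6)*a*(-1 + sqrt(3)*I)*(1/k)^(1/3)/2) + C3*exp(-2^(1/6)*a*(1 + sqrt(3)*I)*(1/k)^(1/3)/2)


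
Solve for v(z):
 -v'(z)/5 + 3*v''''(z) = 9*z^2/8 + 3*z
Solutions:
 v(z) = C1 + C4*exp(15^(2/3)*z/15) - 15*z^3/8 - 15*z^2/2 + (C2*sin(3^(1/6)*5^(2/3)*z/10) + C3*cos(3^(1/6)*5^(2/3)*z/10))*exp(-15^(2/3)*z/30)


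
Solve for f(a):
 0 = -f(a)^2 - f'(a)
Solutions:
 f(a) = 1/(C1 + a)


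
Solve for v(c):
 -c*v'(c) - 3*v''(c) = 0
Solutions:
 v(c) = C1 + C2*erf(sqrt(6)*c/6)


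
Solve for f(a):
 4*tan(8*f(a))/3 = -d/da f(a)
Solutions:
 f(a) = -asin(C1*exp(-32*a/3))/8 + pi/8
 f(a) = asin(C1*exp(-32*a/3))/8


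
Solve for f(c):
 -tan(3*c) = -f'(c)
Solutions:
 f(c) = C1 - log(cos(3*c))/3


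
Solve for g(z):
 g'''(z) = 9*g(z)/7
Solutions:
 g(z) = C3*exp(21^(2/3)*z/7) + (C1*sin(3*3^(1/6)*7^(2/3)*z/14) + C2*cos(3*3^(1/6)*7^(2/3)*z/14))*exp(-21^(2/3)*z/14)


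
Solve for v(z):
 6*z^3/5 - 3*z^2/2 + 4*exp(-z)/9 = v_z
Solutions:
 v(z) = C1 + 3*z^4/10 - z^3/2 - 4*exp(-z)/9


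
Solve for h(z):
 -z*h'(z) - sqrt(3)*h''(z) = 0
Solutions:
 h(z) = C1 + C2*erf(sqrt(2)*3^(3/4)*z/6)


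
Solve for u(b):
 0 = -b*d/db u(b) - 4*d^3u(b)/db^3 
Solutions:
 u(b) = C1 + Integral(C2*airyai(-2^(1/3)*b/2) + C3*airybi(-2^(1/3)*b/2), b)


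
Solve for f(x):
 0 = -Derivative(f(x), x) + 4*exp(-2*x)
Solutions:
 f(x) = C1 - 2*exp(-2*x)


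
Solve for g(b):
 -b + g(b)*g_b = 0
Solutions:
 g(b) = -sqrt(C1 + b^2)
 g(b) = sqrt(C1 + b^2)


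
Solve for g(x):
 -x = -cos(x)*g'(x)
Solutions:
 g(x) = C1 + Integral(x/cos(x), x)


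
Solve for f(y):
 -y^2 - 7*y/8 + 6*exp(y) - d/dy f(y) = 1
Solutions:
 f(y) = C1 - y^3/3 - 7*y^2/16 - y + 6*exp(y)


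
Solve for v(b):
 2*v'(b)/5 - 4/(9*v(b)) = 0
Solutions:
 v(b) = -sqrt(C1 + 20*b)/3
 v(b) = sqrt(C1 + 20*b)/3


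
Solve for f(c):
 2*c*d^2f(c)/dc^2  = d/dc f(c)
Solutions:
 f(c) = C1 + C2*c^(3/2)


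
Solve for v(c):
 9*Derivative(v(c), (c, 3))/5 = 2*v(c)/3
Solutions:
 v(c) = C3*exp(10^(1/3)*c/3) + (C1*sin(10^(1/3)*sqrt(3)*c/6) + C2*cos(10^(1/3)*sqrt(3)*c/6))*exp(-10^(1/3)*c/6)


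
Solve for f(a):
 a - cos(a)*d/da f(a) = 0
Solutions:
 f(a) = C1 + Integral(a/cos(a), a)


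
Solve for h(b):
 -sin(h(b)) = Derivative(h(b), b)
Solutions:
 h(b) = -acos((-C1 - exp(2*b))/(C1 - exp(2*b))) + 2*pi
 h(b) = acos((-C1 - exp(2*b))/(C1 - exp(2*b)))


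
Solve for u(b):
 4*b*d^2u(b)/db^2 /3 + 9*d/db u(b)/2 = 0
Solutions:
 u(b) = C1 + C2/b^(19/8)


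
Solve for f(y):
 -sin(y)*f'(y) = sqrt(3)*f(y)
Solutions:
 f(y) = C1*(cos(y) + 1)^(sqrt(3)/2)/(cos(y) - 1)^(sqrt(3)/2)


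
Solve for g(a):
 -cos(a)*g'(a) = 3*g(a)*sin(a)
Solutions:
 g(a) = C1*cos(a)^3


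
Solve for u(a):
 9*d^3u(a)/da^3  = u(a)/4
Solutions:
 u(a) = C3*exp(6^(1/3)*a/6) + (C1*sin(2^(1/3)*3^(5/6)*a/12) + C2*cos(2^(1/3)*3^(5/6)*a/12))*exp(-6^(1/3)*a/12)


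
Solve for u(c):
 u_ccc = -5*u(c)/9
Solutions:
 u(c) = C3*exp(-15^(1/3)*c/3) + (C1*sin(3^(5/6)*5^(1/3)*c/6) + C2*cos(3^(5/6)*5^(1/3)*c/6))*exp(15^(1/3)*c/6)


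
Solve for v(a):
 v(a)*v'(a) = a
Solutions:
 v(a) = -sqrt(C1 + a^2)
 v(a) = sqrt(C1 + a^2)


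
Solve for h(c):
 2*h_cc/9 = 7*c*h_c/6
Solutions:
 h(c) = C1 + C2*erfi(sqrt(42)*c/4)


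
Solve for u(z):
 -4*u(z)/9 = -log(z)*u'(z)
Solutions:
 u(z) = C1*exp(4*li(z)/9)


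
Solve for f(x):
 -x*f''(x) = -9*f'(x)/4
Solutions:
 f(x) = C1 + C2*x^(13/4)


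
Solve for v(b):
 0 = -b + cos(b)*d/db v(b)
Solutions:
 v(b) = C1 + Integral(b/cos(b), b)


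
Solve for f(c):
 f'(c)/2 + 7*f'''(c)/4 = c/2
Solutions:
 f(c) = C1 + C2*sin(sqrt(14)*c/7) + C3*cos(sqrt(14)*c/7) + c^2/2


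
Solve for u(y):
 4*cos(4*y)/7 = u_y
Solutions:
 u(y) = C1 + sin(4*y)/7


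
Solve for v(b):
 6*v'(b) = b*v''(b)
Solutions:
 v(b) = C1 + C2*b^7


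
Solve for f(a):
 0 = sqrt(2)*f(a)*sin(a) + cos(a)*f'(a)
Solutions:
 f(a) = C1*cos(a)^(sqrt(2))


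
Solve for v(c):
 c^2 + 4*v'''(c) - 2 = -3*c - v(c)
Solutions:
 v(c) = C3*exp(-2^(1/3)*c/2) - c^2 - 3*c + (C1*sin(2^(1/3)*sqrt(3)*c/4) + C2*cos(2^(1/3)*sqrt(3)*c/4))*exp(2^(1/3)*c/4) + 2


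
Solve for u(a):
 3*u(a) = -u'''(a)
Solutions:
 u(a) = C3*exp(-3^(1/3)*a) + (C1*sin(3^(5/6)*a/2) + C2*cos(3^(5/6)*a/2))*exp(3^(1/3)*a/2)


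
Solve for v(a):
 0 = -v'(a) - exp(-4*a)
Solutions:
 v(a) = C1 + exp(-4*a)/4


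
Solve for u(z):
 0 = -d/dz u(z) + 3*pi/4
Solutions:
 u(z) = C1 + 3*pi*z/4


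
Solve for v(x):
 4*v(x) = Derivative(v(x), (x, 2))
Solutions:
 v(x) = C1*exp(-2*x) + C2*exp(2*x)


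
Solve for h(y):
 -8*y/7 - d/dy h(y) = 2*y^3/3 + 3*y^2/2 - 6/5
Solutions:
 h(y) = C1 - y^4/6 - y^3/2 - 4*y^2/7 + 6*y/5


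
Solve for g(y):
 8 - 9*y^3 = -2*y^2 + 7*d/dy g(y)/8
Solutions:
 g(y) = C1 - 18*y^4/7 + 16*y^3/21 + 64*y/7


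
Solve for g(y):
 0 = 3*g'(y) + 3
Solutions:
 g(y) = C1 - y


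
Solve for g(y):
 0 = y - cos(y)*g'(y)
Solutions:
 g(y) = C1 + Integral(y/cos(y), y)


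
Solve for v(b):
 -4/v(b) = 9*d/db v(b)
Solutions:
 v(b) = -sqrt(C1 - 8*b)/3
 v(b) = sqrt(C1 - 8*b)/3


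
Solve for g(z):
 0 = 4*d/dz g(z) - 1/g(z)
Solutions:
 g(z) = -sqrt(C1 + 2*z)/2
 g(z) = sqrt(C1 + 2*z)/2


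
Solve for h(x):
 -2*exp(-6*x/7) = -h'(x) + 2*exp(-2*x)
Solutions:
 h(x) = C1 - exp(-2*x) - 7*exp(-6*x/7)/3


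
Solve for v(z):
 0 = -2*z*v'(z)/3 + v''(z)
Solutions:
 v(z) = C1 + C2*erfi(sqrt(3)*z/3)


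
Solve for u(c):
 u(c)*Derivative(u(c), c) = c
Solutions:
 u(c) = -sqrt(C1 + c^2)
 u(c) = sqrt(C1 + c^2)


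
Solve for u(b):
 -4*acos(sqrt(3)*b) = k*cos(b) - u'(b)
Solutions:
 u(b) = C1 + 4*b*acos(sqrt(3)*b) + k*sin(b) - 4*sqrt(3)*sqrt(1 - 3*b^2)/3


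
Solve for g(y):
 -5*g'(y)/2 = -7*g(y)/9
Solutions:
 g(y) = C1*exp(14*y/45)


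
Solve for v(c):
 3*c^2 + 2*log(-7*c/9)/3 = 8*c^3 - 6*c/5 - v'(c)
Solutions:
 v(c) = C1 + 2*c^4 - c^3 - 3*c^2/5 - 2*c*log(-c)/3 + c*(-log(7) + 2/3 + log(21)/3 + log(3))


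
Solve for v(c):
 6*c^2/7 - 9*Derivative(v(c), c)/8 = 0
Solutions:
 v(c) = C1 + 16*c^3/63


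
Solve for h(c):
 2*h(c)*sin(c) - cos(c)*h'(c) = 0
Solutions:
 h(c) = C1/cos(c)^2


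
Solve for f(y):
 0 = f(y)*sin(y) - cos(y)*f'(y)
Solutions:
 f(y) = C1/cos(y)


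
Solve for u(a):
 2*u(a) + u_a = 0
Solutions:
 u(a) = C1*exp(-2*a)


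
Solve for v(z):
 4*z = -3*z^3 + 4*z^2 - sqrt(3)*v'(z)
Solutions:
 v(z) = C1 - sqrt(3)*z^4/4 + 4*sqrt(3)*z^3/9 - 2*sqrt(3)*z^2/3


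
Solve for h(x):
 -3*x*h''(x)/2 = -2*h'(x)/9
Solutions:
 h(x) = C1 + C2*x^(31/27)


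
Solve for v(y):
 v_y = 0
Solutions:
 v(y) = C1


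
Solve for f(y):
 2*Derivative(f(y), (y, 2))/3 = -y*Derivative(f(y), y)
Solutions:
 f(y) = C1 + C2*erf(sqrt(3)*y/2)


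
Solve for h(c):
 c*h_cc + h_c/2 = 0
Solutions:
 h(c) = C1 + C2*sqrt(c)


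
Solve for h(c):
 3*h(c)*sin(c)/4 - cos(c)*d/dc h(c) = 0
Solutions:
 h(c) = C1/cos(c)^(3/4)


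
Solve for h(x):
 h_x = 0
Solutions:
 h(x) = C1


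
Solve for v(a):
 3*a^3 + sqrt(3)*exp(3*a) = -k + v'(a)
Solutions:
 v(a) = C1 + 3*a^4/4 + a*k + sqrt(3)*exp(3*a)/3


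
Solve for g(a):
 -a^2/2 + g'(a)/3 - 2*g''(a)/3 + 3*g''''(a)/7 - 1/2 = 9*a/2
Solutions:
 g(a) = C1 + C2*exp(a*(4*18^(1/3)*7^(2/3)/(sqrt(57) + 27)^(1/3) + 84^(1/3)*(sqrt(57) + 27)^(1/3))/36)*sin(3^(1/6)*a*(-28^(1/3)*3^(2/3)*(sqrt(57) + 27)^(1/3) + 12*2^(1/3)*7^(2/3)/(sqrt(57) + 27)^(1/3))/36) + C3*exp(a*(4*18^(1/3)*7^(2/3)/(sqrt(57) + 27)^(1/3) + 84^(1/3)*(sqrt(57) + 27)^(1/3))/36)*cos(3^(1/6)*a*(-28^(1/3)*3^(2/3)*(sqrt(57) + 27)^(1/3) + 12*2^(1/3)*7^(2/3)/(sqrt(57) + 27)^(1/3))/36) + C4*exp(-a*(4*18^(1/3)*7^(2/3)/(sqrt(57) + 27)^(1/3) + 84^(1/3)*(sqrt(57) + 27)^(1/3))/18) + a^3/2 + 39*a^2/4 + 81*a/2


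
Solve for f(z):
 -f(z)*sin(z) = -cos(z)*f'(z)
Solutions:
 f(z) = C1/cos(z)


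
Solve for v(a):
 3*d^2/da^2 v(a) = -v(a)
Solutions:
 v(a) = C1*sin(sqrt(3)*a/3) + C2*cos(sqrt(3)*a/3)


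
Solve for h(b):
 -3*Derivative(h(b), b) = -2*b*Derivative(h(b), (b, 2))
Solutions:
 h(b) = C1 + C2*b^(5/2)


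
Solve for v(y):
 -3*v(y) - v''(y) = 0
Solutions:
 v(y) = C1*sin(sqrt(3)*y) + C2*cos(sqrt(3)*y)


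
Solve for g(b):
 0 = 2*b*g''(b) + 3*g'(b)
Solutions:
 g(b) = C1 + C2/sqrt(b)


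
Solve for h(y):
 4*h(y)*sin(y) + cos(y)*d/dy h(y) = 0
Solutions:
 h(y) = C1*cos(y)^4


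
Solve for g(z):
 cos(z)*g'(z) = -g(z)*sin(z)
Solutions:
 g(z) = C1*cos(z)


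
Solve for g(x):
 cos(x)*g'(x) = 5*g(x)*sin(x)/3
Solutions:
 g(x) = C1/cos(x)^(5/3)


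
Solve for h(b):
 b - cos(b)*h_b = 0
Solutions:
 h(b) = C1 + Integral(b/cos(b), b)


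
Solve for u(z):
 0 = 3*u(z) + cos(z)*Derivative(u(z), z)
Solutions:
 u(z) = C1*(sin(z) - 1)^(3/2)/(sin(z) + 1)^(3/2)


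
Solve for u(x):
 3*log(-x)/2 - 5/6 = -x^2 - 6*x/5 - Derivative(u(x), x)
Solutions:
 u(x) = C1 - x^3/3 - 3*x^2/5 - 3*x*log(-x)/2 + 7*x/3


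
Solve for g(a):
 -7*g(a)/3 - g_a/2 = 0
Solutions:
 g(a) = C1*exp(-14*a/3)


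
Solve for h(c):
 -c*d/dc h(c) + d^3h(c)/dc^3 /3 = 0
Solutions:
 h(c) = C1 + Integral(C2*airyai(3^(1/3)*c) + C3*airybi(3^(1/3)*c), c)


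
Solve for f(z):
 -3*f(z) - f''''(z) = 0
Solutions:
 f(z) = (C1*sin(sqrt(2)*3^(1/4)*z/2) + C2*cos(sqrt(2)*3^(1/4)*z/2))*exp(-sqrt(2)*3^(1/4)*z/2) + (C3*sin(sqrt(2)*3^(1/4)*z/2) + C4*cos(sqrt(2)*3^(1/4)*z/2))*exp(sqrt(2)*3^(1/4)*z/2)


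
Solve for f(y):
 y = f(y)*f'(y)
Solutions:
 f(y) = -sqrt(C1 + y^2)
 f(y) = sqrt(C1 + y^2)


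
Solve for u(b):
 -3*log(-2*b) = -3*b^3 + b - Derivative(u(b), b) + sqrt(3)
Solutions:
 u(b) = C1 - 3*b^4/4 + b^2/2 + 3*b*log(-b) + b*(-3 + sqrt(3) + 3*log(2))


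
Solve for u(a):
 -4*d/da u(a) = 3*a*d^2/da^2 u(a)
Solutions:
 u(a) = C1 + C2/a^(1/3)


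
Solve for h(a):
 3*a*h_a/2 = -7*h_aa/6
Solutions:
 h(a) = C1 + C2*erf(3*sqrt(14)*a/14)


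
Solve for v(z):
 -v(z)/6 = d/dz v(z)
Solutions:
 v(z) = C1*exp(-z/6)


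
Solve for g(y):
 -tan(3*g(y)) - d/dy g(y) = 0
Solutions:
 g(y) = -asin(C1*exp(-3*y))/3 + pi/3
 g(y) = asin(C1*exp(-3*y))/3


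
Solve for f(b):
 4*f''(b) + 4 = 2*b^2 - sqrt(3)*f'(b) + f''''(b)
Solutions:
 f(b) = C1 + C2*exp(-sqrt(3)*b) + C3*exp(b*(sqrt(3) + sqrt(7))/2) + C4*exp(b*(-sqrt(7) + sqrt(3))/2) + 2*sqrt(3)*b^3/9 - 8*b^2/3 + 52*sqrt(3)*b/9


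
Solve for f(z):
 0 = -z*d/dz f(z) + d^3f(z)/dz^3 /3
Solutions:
 f(z) = C1 + Integral(C2*airyai(3^(1/3)*z) + C3*airybi(3^(1/3)*z), z)


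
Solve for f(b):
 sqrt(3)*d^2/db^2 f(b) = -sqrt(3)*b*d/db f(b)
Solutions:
 f(b) = C1 + C2*erf(sqrt(2)*b/2)


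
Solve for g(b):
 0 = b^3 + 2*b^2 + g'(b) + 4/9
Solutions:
 g(b) = C1 - b^4/4 - 2*b^3/3 - 4*b/9


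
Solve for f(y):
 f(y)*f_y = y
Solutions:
 f(y) = -sqrt(C1 + y^2)
 f(y) = sqrt(C1 + y^2)


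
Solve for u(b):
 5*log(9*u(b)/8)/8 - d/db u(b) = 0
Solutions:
 8*Integral(1/(-log(_y) - 2*log(3) + 3*log(2)), (_y, u(b)))/5 = C1 - b


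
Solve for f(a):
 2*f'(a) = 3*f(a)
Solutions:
 f(a) = C1*exp(3*a/2)


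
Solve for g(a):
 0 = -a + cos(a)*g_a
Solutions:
 g(a) = C1 + Integral(a/cos(a), a)


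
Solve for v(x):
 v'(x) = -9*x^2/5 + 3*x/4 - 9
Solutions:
 v(x) = C1 - 3*x^3/5 + 3*x^2/8 - 9*x


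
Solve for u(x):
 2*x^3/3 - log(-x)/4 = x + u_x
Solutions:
 u(x) = C1 + x^4/6 - x^2/2 - x*log(-x)/4 + x/4


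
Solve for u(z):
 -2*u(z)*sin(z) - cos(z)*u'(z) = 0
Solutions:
 u(z) = C1*cos(z)^2


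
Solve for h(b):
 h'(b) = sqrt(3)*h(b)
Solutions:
 h(b) = C1*exp(sqrt(3)*b)


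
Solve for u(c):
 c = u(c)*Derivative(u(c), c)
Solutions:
 u(c) = -sqrt(C1 + c^2)
 u(c) = sqrt(C1 + c^2)


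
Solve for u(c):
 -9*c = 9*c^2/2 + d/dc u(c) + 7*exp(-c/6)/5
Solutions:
 u(c) = C1 - 3*c^3/2 - 9*c^2/2 + 42*exp(-c/6)/5


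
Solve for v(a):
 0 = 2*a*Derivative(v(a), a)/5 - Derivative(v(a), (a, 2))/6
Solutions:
 v(a) = C1 + C2*erfi(sqrt(30)*a/5)


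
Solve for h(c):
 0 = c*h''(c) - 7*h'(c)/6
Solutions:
 h(c) = C1 + C2*c^(13/6)


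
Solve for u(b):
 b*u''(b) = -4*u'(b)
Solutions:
 u(b) = C1 + C2/b^3


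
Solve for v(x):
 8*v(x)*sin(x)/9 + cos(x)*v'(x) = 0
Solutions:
 v(x) = C1*cos(x)^(8/9)


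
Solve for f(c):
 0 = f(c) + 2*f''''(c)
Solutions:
 f(c) = (C1*sin(2^(1/4)*c/2) + C2*cos(2^(1/4)*c/2))*exp(-2^(1/4)*c/2) + (C3*sin(2^(1/4)*c/2) + C4*cos(2^(1/4)*c/2))*exp(2^(1/4)*c/2)


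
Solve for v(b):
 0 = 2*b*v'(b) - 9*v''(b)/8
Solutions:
 v(b) = C1 + C2*erfi(2*sqrt(2)*b/3)


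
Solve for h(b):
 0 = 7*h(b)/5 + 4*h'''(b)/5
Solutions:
 h(b) = C3*exp(-14^(1/3)*b/2) + (C1*sin(14^(1/3)*sqrt(3)*b/4) + C2*cos(14^(1/3)*sqrt(3)*b/4))*exp(14^(1/3)*b/4)


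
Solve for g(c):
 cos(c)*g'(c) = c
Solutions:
 g(c) = C1 + Integral(c/cos(c), c)


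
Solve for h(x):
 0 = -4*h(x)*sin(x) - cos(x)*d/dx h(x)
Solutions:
 h(x) = C1*cos(x)^4


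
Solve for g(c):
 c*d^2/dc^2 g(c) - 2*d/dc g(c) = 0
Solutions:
 g(c) = C1 + C2*c^3


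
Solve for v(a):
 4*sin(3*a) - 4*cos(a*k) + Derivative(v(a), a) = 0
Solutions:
 v(a) = C1 + 4*cos(3*a)/3 + 4*sin(a*k)/k


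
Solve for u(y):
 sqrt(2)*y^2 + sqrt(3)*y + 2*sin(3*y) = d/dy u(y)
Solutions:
 u(y) = C1 + sqrt(2)*y^3/3 + sqrt(3)*y^2/2 - 2*cos(3*y)/3


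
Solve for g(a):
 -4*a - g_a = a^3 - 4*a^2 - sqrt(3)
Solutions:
 g(a) = C1 - a^4/4 + 4*a^3/3 - 2*a^2 + sqrt(3)*a


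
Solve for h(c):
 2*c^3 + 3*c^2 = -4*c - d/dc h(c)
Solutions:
 h(c) = C1 - c^4/2 - c^3 - 2*c^2


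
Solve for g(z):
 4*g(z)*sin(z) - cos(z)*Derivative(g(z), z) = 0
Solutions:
 g(z) = C1/cos(z)^4


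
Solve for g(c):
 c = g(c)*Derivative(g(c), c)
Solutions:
 g(c) = -sqrt(C1 + c^2)
 g(c) = sqrt(C1 + c^2)


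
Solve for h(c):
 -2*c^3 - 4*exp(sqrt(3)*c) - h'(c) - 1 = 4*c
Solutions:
 h(c) = C1 - c^4/2 - 2*c^2 - c - 4*sqrt(3)*exp(sqrt(3)*c)/3


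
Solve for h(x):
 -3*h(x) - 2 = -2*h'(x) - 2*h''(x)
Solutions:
 h(x) = C1*exp(x*(-1 + sqrt(7))/2) + C2*exp(-x*(1 + sqrt(7))/2) - 2/3


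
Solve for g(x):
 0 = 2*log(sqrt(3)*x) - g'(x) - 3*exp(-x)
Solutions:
 g(x) = C1 + 2*x*log(x) + x*(-2 + log(3)) + 3*exp(-x)


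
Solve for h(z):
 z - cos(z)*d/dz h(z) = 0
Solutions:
 h(z) = C1 + Integral(z/cos(z), z)


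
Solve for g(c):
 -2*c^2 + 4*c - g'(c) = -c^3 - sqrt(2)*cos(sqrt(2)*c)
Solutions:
 g(c) = C1 + c^4/4 - 2*c^3/3 + 2*c^2 + sin(sqrt(2)*c)


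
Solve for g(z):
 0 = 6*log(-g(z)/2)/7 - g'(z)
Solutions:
 -7*Integral(1/(log(-_y) - log(2)), (_y, g(z)))/6 = C1 - z


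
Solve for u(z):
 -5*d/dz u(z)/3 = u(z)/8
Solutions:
 u(z) = C1*exp(-3*z/40)


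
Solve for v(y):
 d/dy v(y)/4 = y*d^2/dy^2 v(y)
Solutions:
 v(y) = C1 + C2*y^(5/4)


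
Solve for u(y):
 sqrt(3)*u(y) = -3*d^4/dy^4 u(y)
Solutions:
 u(y) = (C1*sin(sqrt(2)*3^(7/8)*y/6) + C2*cos(sqrt(2)*3^(7/8)*y/6))*exp(-sqrt(2)*3^(7/8)*y/6) + (C3*sin(sqrt(2)*3^(7/8)*y/6) + C4*cos(sqrt(2)*3^(7/8)*y/6))*exp(sqrt(2)*3^(7/8)*y/6)


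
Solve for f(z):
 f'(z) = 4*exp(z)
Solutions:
 f(z) = C1 + 4*exp(z)


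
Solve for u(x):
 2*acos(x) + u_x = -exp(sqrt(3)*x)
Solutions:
 u(x) = C1 - 2*x*acos(x) + 2*sqrt(1 - x^2) - sqrt(3)*exp(sqrt(3)*x)/3


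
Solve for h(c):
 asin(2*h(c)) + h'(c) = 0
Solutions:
 Integral(1/asin(2*_y), (_y, h(c))) = C1 - c


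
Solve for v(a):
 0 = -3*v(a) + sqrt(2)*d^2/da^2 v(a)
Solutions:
 v(a) = C1*exp(-2^(3/4)*sqrt(3)*a/2) + C2*exp(2^(3/4)*sqrt(3)*a/2)


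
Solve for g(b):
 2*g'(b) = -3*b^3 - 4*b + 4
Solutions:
 g(b) = C1 - 3*b^4/8 - b^2 + 2*b


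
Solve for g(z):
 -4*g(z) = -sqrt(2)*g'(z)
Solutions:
 g(z) = C1*exp(2*sqrt(2)*z)


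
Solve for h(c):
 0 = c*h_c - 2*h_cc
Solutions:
 h(c) = C1 + C2*erfi(c/2)


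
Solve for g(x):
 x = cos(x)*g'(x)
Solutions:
 g(x) = C1 + Integral(x/cos(x), x)


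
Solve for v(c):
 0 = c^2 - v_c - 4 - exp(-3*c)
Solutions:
 v(c) = C1 + c^3/3 - 4*c + exp(-3*c)/3


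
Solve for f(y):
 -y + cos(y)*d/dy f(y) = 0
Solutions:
 f(y) = C1 + Integral(y/cos(y), y)


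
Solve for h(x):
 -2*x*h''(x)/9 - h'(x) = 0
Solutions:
 h(x) = C1 + C2/x^(7/2)


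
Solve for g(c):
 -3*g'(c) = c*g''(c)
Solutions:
 g(c) = C1 + C2/c^2


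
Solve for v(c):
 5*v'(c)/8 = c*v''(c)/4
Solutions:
 v(c) = C1 + C2*c^(7/2)


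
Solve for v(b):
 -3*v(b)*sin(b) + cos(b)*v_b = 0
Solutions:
 v(b) = C1/cos(b)^3


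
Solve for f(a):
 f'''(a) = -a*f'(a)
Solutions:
 f(a) = C1 + Integral(C2*airyai(-a) + C3*airybi(-a), a)


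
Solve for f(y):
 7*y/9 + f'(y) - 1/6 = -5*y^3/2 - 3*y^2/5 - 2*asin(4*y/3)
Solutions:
 f(y) = C1 - 5*y^4/8 - y^3/5 - 7*y^2/18 - 2*y*asin(4*y/3) + y/6 - sqrt(9 - 16*y^2)/2


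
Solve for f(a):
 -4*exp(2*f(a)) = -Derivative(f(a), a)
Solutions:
 f(a) = log(-sqrt(-1/(C1 + 4*a))) - log(2)/2
 f(a) = log(-1/(C1 + 4*a))/2 - log(2)/2


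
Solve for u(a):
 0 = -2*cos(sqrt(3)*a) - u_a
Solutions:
 u(a) = C1 - 2*sqrt(3)*sin(sqrt(3)*a)/3


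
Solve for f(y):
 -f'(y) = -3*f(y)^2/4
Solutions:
 f(y) = -4/(C1 + 3*y)


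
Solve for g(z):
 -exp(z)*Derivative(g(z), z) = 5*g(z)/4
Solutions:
 g(z) = C1*exp(5*exp(-z)/4)


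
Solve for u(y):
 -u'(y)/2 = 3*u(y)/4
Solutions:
 u(y) = C1*exp(-3*y/2)


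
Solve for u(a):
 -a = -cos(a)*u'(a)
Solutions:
 u(a) = C1 + Integral(a/cos(a), a)


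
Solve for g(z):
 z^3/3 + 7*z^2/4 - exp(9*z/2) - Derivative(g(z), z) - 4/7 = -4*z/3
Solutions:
 g(z) = C1 + z^4/12 + 7*z^3/12 + 2*z^2/3 - 4*z/7 - 2*exp(9*z/2)/9


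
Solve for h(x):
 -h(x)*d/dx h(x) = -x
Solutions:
 h(x) = -sqrt(C1 + x^2)
 h(x) = sqrt(C1 + x^2)


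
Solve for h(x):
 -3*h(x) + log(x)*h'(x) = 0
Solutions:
 h(x) = C1*exp(3*li(x))


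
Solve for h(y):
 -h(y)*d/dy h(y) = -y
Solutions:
 h(y) = -sqrt(C1 + y^2)
 h(y) = sqrt(C1 + y^2)


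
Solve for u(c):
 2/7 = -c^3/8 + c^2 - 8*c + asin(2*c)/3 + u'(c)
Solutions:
 u(c) = C1 + c^4/32 - c^3/3 + 4*c^2 - c*asin(2*c)/3 + 2*c/7 - sqrt(1 - 4*c^2)/6


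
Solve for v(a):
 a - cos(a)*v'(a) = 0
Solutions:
 v(a) = C1 + Integral(a/cos(a), a)


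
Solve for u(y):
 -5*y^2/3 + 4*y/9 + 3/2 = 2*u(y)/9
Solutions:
 u(y) = -15*y^2/2 + 2*y + 27/4


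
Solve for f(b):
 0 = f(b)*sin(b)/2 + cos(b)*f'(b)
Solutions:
 f(b) = C1*sqrt(cos(b))


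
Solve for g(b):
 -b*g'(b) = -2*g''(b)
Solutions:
 g(b) = C1 + C2*erfi(b/2)


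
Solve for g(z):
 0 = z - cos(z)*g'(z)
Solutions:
 g(z) = C1 + Integral(z/cos(z), z)


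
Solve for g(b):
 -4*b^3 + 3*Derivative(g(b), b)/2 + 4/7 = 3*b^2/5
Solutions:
 g(b) = C1 + 2*b^4/3 + 2*b^3/15 - 8*b/21


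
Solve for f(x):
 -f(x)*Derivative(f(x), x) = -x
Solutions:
 f(x) = -sqrt(C1 + x^2)
 f(x) = sqrt(C1 + x^2)


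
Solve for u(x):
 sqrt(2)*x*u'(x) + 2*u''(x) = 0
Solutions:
 u(x) = C1 + C2*erf(2^(1/4)*x/2)
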